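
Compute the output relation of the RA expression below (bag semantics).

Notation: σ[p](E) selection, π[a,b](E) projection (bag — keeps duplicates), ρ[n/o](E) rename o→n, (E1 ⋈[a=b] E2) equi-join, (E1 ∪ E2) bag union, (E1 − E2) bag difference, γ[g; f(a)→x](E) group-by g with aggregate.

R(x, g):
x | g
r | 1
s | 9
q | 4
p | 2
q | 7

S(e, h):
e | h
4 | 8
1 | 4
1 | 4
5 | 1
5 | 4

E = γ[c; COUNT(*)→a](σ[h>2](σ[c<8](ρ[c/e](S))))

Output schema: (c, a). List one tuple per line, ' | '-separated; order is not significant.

Per-node cardinality:
  S → 5
  ρ[c/e](S) → 5
  σ[c<8](ρ[c/e](S)) → 5
  σ[h>2](σ[c<8](ρ[c/e](S))) → 4
  γ[c; COUNT(*)→a](σ[h>2](σ[c<8](ρ[c/e](S)))) → 3

== RESULT ==
c | a
1 | 2
4 | 1
5 | 1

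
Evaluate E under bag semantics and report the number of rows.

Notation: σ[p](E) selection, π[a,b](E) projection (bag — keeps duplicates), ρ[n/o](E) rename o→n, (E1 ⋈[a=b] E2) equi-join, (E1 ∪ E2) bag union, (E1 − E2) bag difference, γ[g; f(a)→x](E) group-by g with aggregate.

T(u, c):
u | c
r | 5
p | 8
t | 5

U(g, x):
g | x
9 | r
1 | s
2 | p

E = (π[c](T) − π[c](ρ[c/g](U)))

Subexpression sizes:
  T → 3
  π[c](T) → 3
  U → 3
  ρ[c/g](U) → 3
  π[c](ρ[c/g](U)) → 3
  (π[c](T) − π[c](ρ[c/g](U))) → 3

|E| = 3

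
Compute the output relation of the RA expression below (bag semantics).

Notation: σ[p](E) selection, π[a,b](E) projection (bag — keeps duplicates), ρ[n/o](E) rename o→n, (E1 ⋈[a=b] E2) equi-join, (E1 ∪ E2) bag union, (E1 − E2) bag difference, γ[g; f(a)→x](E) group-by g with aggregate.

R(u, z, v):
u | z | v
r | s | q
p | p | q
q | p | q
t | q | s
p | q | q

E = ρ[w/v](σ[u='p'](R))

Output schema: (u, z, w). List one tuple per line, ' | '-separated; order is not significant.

Subexpression sizes:
  R → 5
  σ[u='p'](R) → 2
  ρ[w/v](σ[u='p'](R)) → 2

== RESULT ==
u | z | w
p | p | q
p | q | q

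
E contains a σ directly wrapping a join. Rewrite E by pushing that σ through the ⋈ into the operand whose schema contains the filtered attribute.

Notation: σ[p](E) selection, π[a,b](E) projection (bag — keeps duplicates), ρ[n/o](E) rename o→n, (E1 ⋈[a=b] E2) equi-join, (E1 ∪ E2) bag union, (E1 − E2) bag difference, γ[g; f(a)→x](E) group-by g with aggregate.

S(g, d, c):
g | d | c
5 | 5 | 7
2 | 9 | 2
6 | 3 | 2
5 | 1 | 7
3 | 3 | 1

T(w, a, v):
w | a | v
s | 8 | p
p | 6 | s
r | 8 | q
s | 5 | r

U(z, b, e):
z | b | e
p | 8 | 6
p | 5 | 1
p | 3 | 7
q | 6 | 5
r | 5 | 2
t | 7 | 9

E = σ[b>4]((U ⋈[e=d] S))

σ filters on b, owned by the left side.
E' = (σ[b>4](U) ⋈[e=d] S)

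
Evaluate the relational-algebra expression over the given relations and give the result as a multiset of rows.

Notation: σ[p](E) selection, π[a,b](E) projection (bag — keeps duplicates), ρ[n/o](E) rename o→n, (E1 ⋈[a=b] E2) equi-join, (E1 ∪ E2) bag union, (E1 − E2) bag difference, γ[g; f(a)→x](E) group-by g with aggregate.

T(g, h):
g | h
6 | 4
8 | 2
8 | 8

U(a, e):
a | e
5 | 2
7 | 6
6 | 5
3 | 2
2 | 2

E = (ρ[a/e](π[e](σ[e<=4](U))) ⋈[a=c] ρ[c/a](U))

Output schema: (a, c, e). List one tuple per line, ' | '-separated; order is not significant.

Subexpression sizes:
  U → 5
  σ[e<=4](U) → 3
  π[e](σ[e<=4](U)) → 3
  ρ[a/e](π[e](σ[e<=4](U))) → 3
  U → 5
  ρ[c/a](U) → 5
  (ρ[a/e](π[e](σ[e<=4](U))) ⋈[a=c] ρ[c/a](U)) → 3

== RESULT ==
a | c | e
2 | 2 | 2
2 | 2 | 2
2 | 2 | 2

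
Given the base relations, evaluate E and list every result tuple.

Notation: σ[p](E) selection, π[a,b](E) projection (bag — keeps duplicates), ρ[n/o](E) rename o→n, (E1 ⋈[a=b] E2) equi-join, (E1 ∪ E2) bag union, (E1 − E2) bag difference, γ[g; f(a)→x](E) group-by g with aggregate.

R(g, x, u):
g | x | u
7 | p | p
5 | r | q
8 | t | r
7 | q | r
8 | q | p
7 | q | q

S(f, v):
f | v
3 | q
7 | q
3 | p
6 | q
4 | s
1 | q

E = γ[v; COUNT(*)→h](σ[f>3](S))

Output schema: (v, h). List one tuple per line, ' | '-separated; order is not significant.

Row counts bottom-up:
  S → 6
  σ[f>3](S) → 3
  γ[v; COUNT(*)→h](σ[f>3](S)) → 2

== RESULT ==
v | h
q | 2
s | 1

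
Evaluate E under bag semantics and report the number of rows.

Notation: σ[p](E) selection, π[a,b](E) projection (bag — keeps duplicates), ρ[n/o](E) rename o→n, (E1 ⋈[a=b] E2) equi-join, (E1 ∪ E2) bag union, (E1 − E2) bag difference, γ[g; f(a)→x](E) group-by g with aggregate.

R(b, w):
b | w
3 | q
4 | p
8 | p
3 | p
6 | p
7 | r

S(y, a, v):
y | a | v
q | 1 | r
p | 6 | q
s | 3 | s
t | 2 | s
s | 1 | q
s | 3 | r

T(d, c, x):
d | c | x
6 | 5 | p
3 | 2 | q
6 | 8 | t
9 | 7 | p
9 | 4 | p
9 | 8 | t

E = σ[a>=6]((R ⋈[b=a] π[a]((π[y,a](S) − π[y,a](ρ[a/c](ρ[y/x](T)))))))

Stepwise |·|:
  R → 6
  S → 6
  π[y,a](S) → 6
  T → 6
  ρ[y/x](T) → 6
  ρ[a/c](ρ[y/x](T)) → 6
  π[y,a](ρ[a/c](ρ[y/x](T))) → 6
  (π[y,a](S) − π[y,a](ρ[a/c](ρ[y/x](T)))) → 6
  π[a]((π[y,a](S) − π[y,a](ρ[a/c](ρ[y/x](T))))) → 6
  (R ⋈[b=a] π[a]((π[y,a](S) − π[y,a](ρ[a/c](ρ[y/x](T)))))) → 5
  σ[a>=6]((R ⋈[b=a] π[a]((π[y,a](S) − π[y,a](ρ[a/c](ρ[y/x](T))))))) → 1

|E| = 1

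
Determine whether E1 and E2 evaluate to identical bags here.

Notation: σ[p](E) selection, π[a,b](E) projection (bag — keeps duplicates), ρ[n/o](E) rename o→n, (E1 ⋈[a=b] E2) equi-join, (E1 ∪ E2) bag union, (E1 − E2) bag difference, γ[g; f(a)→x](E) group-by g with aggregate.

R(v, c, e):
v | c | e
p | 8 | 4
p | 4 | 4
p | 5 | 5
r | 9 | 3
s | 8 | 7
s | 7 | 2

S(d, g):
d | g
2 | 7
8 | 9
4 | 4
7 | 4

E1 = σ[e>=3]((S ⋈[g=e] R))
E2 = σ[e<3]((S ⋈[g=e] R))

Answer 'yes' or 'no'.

E1 stepwise |·|:
  S → 4
  R → 6
  (S ⋈[g=e] R) → 5
  σ[e>=3]((S ⋈[g=e] R)) → 5
E2 stepwise |·|:
  S → 4
  R → 6
  (S ⋈[g=e] R) → 5
  σ[e<3]((S ⋈[g=e] R)) → 0

E1 result:
d | g | v | c | e
2 | 7 | s | 8 | 7
4 | 4 | p | 4 | 4
4 | 4 | p | 8 | 4
7 | 4 | p | 4 | 4
7 | 4 | p | 8 | 4
E2 result:
d | g | v | c | e
(0 rows)
Witness: (7, 4, 'p', 4, 4) appears 1× in E1 but 0× in E2.

no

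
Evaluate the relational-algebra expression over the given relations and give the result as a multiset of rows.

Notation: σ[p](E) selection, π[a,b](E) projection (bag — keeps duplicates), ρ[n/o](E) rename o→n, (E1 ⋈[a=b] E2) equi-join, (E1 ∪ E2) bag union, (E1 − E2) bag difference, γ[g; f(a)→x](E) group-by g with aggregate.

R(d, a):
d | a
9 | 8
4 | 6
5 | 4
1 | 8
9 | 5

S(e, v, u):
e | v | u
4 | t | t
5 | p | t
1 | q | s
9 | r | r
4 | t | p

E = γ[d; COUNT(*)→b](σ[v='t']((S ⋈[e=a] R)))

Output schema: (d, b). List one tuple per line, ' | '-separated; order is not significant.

Row counts bottom-up:
  S → 5
  R → 5
  (S ⋈[e=a] R) → 3
  σ[v='t']((S ⋈[e=a] R)) → 2
  γ[d; COUNT(*)→b](σ[v='t']((S ⋈[e=a] R))) → 1

== RESULT ==
d | b
5 | 2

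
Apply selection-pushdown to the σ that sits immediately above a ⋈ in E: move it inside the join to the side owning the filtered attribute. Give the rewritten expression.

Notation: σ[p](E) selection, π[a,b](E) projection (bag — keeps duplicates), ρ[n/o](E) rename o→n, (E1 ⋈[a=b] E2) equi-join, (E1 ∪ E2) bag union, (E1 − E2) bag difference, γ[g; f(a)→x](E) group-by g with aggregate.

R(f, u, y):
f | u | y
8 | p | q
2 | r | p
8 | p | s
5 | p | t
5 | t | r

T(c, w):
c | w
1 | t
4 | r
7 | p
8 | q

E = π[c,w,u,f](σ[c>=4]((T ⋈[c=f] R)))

σ filters on c, owned by the left side.
E' = π[c,w,u,f]((σ[c>=4](T) ⋈[c=f] R))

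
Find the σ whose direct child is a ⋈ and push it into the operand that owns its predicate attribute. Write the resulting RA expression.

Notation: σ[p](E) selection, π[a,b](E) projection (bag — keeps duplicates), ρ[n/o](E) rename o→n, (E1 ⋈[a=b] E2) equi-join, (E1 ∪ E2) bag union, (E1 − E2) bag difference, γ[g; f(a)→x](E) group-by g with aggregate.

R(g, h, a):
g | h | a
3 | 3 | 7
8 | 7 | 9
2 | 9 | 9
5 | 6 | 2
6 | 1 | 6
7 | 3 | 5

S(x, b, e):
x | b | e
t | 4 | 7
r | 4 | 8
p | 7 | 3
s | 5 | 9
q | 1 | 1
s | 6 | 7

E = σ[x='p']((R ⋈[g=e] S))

σ filters on x, owned by the right side.
E' = (R ⋈[g=e] σ[x='p'](S))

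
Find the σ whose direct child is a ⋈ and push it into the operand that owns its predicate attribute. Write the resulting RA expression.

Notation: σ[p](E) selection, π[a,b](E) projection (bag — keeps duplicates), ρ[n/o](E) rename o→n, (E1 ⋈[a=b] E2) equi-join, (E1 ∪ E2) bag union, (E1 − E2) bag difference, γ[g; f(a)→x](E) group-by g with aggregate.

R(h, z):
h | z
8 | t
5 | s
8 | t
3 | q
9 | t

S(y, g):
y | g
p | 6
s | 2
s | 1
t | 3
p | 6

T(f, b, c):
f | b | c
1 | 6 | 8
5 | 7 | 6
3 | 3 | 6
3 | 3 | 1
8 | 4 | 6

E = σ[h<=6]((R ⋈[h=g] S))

σ filters on h, owned by the left side.
E' = (σ[h<=6](R) ⋈[h=g] S)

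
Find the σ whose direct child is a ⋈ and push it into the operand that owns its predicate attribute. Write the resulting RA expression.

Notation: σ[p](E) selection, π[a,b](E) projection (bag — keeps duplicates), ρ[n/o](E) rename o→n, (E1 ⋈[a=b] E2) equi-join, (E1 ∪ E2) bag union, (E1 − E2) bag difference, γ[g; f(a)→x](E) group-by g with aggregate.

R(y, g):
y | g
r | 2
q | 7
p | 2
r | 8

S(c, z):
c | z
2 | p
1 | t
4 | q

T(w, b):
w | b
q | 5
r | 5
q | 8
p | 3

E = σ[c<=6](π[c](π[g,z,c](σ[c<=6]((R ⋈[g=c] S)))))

σ filters on c, owned by the right side.
E' = σ[c<=6](π[c](π[g,z,c]((R ⋈[g=c] σ[c<=6](S)))))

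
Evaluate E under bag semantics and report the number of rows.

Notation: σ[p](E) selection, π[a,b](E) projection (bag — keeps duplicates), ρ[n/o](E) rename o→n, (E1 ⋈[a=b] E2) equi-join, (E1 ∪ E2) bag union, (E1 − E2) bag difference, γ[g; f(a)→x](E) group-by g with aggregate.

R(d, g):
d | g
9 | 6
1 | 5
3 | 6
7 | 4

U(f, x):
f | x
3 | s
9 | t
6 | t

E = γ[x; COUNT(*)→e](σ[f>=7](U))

Stepwise |·|:
  U → 3
  σ[f>=7](U) → 1
  γ[x; COUNT(*)→e](σ[f>=7](U)) → 1

|E| = 1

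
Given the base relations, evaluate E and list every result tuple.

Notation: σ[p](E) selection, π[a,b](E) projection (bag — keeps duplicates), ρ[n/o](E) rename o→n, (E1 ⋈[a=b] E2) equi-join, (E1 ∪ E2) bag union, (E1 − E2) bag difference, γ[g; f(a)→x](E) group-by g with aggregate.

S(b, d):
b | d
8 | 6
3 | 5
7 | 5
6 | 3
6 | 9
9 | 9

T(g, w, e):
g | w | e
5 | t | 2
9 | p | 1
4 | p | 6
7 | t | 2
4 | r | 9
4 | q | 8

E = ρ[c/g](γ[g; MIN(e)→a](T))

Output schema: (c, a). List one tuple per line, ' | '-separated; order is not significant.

Stepwise |·|:
  T → 6
  γ[g; MIN(e)→a](T) → 4
  ρ[c/g](γ[g; MIN(e)→a](T)) → 4

== RESULT ==
c | a
4 | 6
5 | 2
7 | 2
9 | 1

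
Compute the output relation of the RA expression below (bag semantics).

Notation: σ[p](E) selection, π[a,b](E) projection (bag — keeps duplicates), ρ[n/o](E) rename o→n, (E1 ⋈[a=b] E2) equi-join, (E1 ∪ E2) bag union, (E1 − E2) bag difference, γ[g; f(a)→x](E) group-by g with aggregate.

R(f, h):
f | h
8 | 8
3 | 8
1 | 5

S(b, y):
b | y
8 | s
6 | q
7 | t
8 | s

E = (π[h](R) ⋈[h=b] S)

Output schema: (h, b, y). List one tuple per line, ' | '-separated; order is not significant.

Per-node cardinality:
  R → 3
  π[h](R) → 3
  S → 4
  (π[h](R) ⋈[h=b] S) → 4

== RESULT ==
h | b | y
8 | 8 | s
8 | 8 | s
8 | 8 | s
8 | 8 | s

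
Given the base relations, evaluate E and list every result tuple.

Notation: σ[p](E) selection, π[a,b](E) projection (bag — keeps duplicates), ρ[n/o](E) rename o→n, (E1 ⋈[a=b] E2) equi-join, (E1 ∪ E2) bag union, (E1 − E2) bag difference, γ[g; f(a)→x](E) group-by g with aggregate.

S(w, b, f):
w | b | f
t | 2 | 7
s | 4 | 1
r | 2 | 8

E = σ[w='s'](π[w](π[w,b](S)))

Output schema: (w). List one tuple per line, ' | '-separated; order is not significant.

Subexpression sizes:
  S → 3
  π[w,b](S) → 3
  π[w](π[w,b](S)) → 3
  σ[w='s'](π[w](π[w,b](S))) → 1

== RESULT ==
w
s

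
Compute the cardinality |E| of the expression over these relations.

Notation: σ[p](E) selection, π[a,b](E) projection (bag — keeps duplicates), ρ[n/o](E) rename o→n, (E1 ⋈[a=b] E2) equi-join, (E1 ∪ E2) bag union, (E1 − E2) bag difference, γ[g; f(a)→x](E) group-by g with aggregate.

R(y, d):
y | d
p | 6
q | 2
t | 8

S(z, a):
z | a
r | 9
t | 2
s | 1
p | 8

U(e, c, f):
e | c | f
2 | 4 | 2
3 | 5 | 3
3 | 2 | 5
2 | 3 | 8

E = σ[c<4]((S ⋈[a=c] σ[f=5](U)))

Stepwise |·|:
  S → 4
  U → 4
  σ[f=5](U) → 1
  (S ⋈[a=c] σ[f=5](U)) → 1
  σ[c<4]((S ⋈[a=c] σ[f=5](U))) → 1

|E| = 1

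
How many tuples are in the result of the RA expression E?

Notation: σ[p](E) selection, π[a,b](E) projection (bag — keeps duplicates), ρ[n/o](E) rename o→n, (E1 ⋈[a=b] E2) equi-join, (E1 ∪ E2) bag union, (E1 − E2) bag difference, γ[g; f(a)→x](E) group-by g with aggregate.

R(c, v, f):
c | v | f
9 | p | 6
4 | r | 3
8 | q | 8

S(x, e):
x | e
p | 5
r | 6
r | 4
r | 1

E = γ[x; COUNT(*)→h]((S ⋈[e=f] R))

Subexpression sizes:
  S → 4
  R → 3
  (S ⋈[e=f] R) → 1
  γ[x; COUNT(*)→h]((S ⋈[e=f] R)) → 1

|E| = 1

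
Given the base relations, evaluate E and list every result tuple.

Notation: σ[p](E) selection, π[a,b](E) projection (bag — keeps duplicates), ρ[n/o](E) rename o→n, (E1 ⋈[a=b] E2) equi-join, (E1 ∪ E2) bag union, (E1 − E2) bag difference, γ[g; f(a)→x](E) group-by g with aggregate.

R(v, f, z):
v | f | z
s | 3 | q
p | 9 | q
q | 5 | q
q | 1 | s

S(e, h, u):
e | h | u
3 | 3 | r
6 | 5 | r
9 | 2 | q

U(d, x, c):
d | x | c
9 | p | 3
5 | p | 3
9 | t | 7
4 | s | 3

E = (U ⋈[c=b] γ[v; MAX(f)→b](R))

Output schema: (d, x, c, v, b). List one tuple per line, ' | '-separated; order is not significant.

Row counts bottom-up:
  U → 4
  R → 4
  γ[v; MAX(f)→b](R) → 3
  (U ⋈[c=b] γ[v; MAX(f)→b](R)) → 3

== RESULT ==
d | x | c | v | b
4 | s | 3 | s | 3
5 | p | 3 | s | 3
9 | p | 3 | s | 3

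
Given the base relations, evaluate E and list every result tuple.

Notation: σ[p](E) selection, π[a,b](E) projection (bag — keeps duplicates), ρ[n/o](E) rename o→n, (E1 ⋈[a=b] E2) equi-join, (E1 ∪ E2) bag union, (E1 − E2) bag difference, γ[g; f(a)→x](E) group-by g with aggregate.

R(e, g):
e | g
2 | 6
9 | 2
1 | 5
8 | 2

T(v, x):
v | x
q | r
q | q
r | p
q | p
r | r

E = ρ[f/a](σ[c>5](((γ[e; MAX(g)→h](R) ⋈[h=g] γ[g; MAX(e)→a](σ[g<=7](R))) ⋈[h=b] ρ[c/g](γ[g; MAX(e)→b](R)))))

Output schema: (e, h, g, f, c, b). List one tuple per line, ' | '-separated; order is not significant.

Stepwise |·|:
  R → 4
  γ[e; MAX(g)→h](R) → 4
  R → 4
  σ[g<=7](R) → 4
  γ[g; MAX(e)→a](σ[g<=7](R)) → 3
  (γ[e; MAX(g)→h](R) ⋈[h=g] γ[g; MAX(e)→a](σ[g<=7](R))) → 4
  R → 4
  γ[g; MAX(e)→b](R) → 3
  ρ[c/g](γ[g; MAX(e)→b](R)) → 3
  ((γ[e; MAX(g)→h](R) ⋈[h=g] γ[g; MAX(e)→a](σ[g<=7](R))) ⋈[h=b] ρ[c/g](γ[g; MAX(e)→b](R))) → 2
  σ[c>5](((γ[e; MAX(g)→h](R) ⋈[h=g] γ[g; MAX(e)→a](σ[g<=7](R))) ⋈[h=b] ρ[c/g](γ[g; MAX(e)→b](R)))) → 2
  ρ[f/a](σ[c>5](((γ[e; MAX(g)→h](R) ⋈[h=g] γ[g; MAX(e)→a](σ[g<=7](R))) ⋈[h=b] ρ[c/g](γ[g; MAX(e)→b](R))))) → 2

== RESULT ==
e | h | g | f | c | b
8 | 2 | 2 | 9 | 6 | 2
9 | 2 | 2 | 9 | 6 | 2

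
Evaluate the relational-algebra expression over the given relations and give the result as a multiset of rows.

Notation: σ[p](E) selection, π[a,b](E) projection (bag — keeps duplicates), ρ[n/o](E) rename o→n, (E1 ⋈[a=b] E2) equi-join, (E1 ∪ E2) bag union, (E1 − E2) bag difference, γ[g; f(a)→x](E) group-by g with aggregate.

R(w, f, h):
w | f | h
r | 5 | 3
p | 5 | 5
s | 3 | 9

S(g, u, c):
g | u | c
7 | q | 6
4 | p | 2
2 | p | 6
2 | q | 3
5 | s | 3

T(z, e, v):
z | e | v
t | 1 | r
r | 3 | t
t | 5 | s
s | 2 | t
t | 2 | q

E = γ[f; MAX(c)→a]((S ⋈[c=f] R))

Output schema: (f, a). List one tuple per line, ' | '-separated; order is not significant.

Subexpression sizes:
  S → 5
  R → 3
  (S ⋈[c=f] R) → 2
  γ[f; MAX(c)→a]((S ⋈[c=f] R)) → 1

== RESULT ==
f | a
3 | 3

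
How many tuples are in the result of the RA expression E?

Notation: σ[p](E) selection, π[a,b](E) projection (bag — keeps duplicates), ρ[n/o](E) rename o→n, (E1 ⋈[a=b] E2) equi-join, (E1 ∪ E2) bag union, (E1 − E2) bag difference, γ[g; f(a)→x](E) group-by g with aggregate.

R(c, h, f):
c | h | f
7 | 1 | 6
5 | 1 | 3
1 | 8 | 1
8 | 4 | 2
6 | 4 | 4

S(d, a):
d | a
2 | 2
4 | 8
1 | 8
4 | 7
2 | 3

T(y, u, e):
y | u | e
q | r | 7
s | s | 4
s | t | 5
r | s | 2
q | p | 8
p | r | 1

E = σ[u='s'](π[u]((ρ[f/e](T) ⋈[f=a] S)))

Stepwise |·|:
  T → 6
  ρ[f/e](T) → 6
  S → 5
  (ρ[f/e](T) ⋈[f=a] S) → 4
  π[u]((ρ[f/e](T) ⋈[f=a] S)) → 4
  σ[u='s'](π[u]((ρ[f/e](T) ⋈[f=a] S))) → 1

|E| = 1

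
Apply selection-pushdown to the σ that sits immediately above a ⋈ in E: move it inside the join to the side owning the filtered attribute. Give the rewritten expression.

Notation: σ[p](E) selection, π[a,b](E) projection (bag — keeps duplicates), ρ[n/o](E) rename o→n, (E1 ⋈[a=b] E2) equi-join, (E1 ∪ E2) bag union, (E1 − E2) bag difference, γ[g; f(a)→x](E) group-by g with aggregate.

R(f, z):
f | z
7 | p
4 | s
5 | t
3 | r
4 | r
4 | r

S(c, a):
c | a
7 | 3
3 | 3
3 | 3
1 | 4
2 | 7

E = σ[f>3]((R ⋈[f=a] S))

σ filters on f, owned by the left side.
E' = (σ[f>3](R) ⋈[f=a] S)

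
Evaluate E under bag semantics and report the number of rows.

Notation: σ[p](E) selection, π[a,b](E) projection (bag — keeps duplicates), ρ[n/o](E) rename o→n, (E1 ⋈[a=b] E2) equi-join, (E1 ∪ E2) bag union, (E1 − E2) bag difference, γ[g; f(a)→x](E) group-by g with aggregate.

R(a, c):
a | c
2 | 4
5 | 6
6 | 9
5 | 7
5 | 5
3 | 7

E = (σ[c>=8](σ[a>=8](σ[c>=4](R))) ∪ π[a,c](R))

Per-node cardinality:
  R → 6
  σ[c>=4](R) → 6
  σ[a>=8](σ[c>=4](R)) → 0
  σ[c>=8](σ[a>=8](σ[c>=4](R))) → 0
  R → 6
  π[a,c](R) → 6
  (σ[c>=8](σ[a>=8](σ[c>=4](R))) ∪ π[a,c](R)) → 6

|E| = 6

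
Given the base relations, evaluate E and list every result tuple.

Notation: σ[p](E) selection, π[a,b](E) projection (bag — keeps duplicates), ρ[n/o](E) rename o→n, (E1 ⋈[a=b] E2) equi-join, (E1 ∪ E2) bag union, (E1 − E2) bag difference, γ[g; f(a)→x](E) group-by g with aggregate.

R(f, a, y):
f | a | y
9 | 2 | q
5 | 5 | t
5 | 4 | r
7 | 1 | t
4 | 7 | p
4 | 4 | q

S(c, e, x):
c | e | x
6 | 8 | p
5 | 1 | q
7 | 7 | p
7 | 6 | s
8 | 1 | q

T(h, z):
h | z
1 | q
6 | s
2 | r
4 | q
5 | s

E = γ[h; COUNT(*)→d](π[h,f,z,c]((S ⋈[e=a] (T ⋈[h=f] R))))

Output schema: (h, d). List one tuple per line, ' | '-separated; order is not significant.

Subexpression sizes:
  S → 5
  T → 5
  R → 6
  (T ⋈[h=f] R) → 4
  (S ⋈[e=a] (T ⋈[h=f] R)) → 1
  π[h,f,z,c]((S ⋈[e=a] (T ⋈[h=f] R))) → 1
  γ[h; COUNT(*)→d](π[h,f,z,c]((S ⋈[e=a] (T ⋈[h=f] R)))) → 1

== RESULT ==
h | d
4 | 1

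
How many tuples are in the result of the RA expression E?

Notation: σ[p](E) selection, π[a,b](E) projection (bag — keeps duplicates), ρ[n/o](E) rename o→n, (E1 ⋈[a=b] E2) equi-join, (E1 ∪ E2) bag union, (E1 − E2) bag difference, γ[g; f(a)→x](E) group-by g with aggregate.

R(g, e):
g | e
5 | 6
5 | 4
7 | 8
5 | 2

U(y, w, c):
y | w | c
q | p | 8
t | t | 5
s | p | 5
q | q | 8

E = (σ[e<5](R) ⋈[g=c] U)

Subexpression sizes:
  R → 4
  σ[e<5](R) → 2
  U → 4
  (σ[e<5](R) ⋈[g=c] U) → 4

|E| = 4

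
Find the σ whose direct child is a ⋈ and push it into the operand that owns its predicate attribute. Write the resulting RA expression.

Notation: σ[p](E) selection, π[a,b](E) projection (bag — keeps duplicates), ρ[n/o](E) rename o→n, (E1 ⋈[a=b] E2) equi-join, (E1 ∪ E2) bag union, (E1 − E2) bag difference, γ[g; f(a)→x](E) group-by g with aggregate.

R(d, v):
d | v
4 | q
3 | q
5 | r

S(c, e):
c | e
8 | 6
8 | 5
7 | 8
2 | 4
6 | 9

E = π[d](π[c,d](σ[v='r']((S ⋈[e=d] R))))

σ filters on v, owned by the right side.
E' = π[d](π[c,d]((S ⋈[e=d] σ[v='r'](R))))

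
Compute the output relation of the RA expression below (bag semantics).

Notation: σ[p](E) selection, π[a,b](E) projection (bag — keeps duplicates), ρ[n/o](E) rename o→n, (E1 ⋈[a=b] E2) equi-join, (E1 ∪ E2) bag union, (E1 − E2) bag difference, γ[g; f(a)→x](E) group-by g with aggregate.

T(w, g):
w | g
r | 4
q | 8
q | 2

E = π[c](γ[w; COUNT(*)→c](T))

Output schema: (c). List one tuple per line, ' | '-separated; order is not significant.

Row counts bottom-up:
  T → 3
  γ[w; COUNT(*)→c](T) → 2
  π[c](γ[w; COUNT(*)→c](T)) → 2

== RESULT ==
c
1
2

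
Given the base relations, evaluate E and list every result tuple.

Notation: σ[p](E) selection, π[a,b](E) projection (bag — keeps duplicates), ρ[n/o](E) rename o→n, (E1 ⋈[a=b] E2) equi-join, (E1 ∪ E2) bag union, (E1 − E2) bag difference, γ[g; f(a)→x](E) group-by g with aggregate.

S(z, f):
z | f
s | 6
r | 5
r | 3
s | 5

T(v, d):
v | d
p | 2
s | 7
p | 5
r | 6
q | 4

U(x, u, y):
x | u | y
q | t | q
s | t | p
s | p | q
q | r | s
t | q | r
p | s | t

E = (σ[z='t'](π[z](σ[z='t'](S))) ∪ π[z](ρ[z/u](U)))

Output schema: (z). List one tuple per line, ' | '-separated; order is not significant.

Subexpression sizes:
  S → 4
  σ[z='t'](S) → 0
  π[z](σ[z='t'](S)) → 0
  σ[z='t'](π[z](σ[z='t'](S))) → 0
  U → 6
  ρ[z/u](U) → 6
  π[z](ρ[z/u](U)) → 6
  (σ[z='t'](π[z](σ[z='t'](S))) ∪ π[z](ρ[z/u](U))) → 6

== RESULT ==
z
p
q
r
s
t
t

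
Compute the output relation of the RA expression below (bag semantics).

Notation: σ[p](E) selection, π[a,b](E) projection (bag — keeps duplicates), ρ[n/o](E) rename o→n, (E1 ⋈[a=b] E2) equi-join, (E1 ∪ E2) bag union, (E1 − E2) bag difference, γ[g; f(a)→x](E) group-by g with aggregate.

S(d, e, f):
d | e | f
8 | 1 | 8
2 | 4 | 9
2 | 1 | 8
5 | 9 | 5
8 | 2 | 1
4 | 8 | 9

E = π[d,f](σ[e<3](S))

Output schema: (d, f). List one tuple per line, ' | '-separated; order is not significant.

Per-node cardinality:
  S → 6
  σ[e<3](S) → 3
  π[d,f](σ[e<3](S)) → 3

== RESULT ==
d | f
2 | 8
8 | 1
8 | 8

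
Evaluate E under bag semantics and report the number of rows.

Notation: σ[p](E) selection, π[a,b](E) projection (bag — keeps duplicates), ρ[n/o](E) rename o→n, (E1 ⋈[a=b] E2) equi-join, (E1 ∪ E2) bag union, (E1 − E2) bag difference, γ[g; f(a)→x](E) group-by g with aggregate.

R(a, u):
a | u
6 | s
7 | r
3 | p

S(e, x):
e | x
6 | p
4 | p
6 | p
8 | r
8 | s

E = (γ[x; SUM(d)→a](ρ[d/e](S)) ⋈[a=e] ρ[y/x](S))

Per-node cardinality:
  S → 5
  ρ[d/e](S) → 5
  γ[x; SUM(d)→a](ρ[d/e](S)) → 3
  S → 5
  ρ[y/x](S) → 5
  (γ[x; SUM(d)→a](ρ[d/e](S)) ⋈[a=e] ρ[y/x](S)) → 4

|E| = 4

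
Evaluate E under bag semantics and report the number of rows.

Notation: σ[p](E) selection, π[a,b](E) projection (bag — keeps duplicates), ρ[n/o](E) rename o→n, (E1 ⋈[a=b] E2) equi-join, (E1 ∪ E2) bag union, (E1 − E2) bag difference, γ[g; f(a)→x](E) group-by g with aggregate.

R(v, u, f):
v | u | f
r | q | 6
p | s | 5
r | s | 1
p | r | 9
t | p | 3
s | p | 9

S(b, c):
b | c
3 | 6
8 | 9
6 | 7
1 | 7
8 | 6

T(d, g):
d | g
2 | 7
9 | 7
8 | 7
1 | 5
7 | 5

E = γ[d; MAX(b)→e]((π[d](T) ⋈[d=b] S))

Stepwise |·|:
  T → 5
  π[d](T) → 5
  S → 5
  (π[d](T) ⋈[d=b] S) → 3
  γ[d; MAX(b)→e]((π[d](T) ⋈[d=b] S)) → 2

|E| = 2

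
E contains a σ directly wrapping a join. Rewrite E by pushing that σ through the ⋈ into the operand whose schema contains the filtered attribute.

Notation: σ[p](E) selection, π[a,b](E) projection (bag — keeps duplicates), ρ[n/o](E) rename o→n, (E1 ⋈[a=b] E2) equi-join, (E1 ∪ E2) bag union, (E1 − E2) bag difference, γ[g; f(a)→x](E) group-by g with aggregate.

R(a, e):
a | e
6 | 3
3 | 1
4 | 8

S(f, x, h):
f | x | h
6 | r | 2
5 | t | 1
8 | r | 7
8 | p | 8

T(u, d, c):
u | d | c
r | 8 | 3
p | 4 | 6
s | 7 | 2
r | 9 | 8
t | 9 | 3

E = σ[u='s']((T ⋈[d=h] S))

σ filters on u, owned by the left side.
E' = (σ[u='s'](T) ⋈[d=h] S)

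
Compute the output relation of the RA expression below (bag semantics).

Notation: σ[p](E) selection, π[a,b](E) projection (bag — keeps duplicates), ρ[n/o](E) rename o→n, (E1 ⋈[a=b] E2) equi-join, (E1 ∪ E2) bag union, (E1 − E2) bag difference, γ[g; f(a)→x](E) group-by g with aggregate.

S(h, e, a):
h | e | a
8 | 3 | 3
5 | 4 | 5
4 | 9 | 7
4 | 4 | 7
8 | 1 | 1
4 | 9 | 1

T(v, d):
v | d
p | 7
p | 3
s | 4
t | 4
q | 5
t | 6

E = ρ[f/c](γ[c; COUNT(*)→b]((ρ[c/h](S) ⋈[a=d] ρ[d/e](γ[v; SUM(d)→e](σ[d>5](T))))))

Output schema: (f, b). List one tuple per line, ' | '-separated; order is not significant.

Subexpression sizes:
  S → 6
  ρ[c/h](S) → 6
  T → 6
  σ[d>5](T) → 2
  γ[v; SUM(d)→e](σ[d>5](T)) → 2
  ρ[d/e](γ[v; SUM(d)→e](σ[d>5](T))) → 2
  (ρ[c/h](S) ⋈[a=d] ρ[d/e](γ[v; SUM(d)→e](σ[d>5](T)))) → 2
  γ[c; COUNT(*)→b]((ρ[c/h](S) ⋈[a=d] ρ[d/e](γ[v; SUM(d)→e](σ[d>5](T))))) → 1
  ρ[f/c](γ[c; COUNT(*)→b]((ρ[c/h](S) ⋈[a=d] ρ[d/e](γ[v; SUM(d)→e](σ[d>5](T)))))) → 1

== RESULT ==
f | b
4 | 2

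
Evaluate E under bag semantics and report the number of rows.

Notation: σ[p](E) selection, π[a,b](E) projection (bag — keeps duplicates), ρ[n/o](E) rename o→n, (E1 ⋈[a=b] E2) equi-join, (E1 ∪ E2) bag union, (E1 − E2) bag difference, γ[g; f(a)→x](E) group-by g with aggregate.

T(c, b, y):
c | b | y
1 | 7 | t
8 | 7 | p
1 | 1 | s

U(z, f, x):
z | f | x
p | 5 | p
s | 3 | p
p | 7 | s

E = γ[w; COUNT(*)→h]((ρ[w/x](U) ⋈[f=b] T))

Stepwise |·|:
  U → 3
  ρ[w/x](U) → 3
  T → 3
  (ρ[w/x](U) ⋈[f=b] T) → 2
  γ[w; COUNT(*)→h]((ρ[w/x](U) ⋈[f=b] T)) → 1

|E| = 1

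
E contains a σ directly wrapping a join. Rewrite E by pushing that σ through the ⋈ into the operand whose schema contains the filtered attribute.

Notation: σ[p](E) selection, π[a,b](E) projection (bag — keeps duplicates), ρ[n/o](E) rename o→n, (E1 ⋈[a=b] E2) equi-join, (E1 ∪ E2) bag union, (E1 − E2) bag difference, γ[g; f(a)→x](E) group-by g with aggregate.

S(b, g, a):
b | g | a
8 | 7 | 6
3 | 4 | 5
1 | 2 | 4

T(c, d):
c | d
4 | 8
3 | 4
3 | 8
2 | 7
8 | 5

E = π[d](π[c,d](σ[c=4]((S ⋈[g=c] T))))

σ filters on c, owned by the right side.
E' = π[d](π[c,d]((S ⋈[g=c] σ[c=4](T))))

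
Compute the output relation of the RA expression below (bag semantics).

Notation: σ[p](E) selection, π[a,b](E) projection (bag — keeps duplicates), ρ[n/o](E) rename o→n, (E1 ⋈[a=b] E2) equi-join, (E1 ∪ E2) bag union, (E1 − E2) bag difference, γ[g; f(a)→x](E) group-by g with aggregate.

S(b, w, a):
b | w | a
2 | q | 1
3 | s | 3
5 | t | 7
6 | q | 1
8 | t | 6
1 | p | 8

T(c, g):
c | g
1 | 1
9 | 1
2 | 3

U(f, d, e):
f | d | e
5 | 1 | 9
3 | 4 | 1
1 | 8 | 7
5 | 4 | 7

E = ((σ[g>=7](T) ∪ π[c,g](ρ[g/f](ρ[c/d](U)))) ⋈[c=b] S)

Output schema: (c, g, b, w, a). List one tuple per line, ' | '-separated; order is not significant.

Row counts bottom-up:
  T → 3
  σ[g>=7](T) → 0
  U → 4
  ρ[c/d](U) → 4
  ρ[g/f](ρ[c/d](U)) → 4
  π[c,g](ρ[g/f](ρ[c/d](U))) → 4
  (σ[g>=7](T) ∪ π[c,g](ρ[g/f](ρ[c/d](U)))) → 4
  S → 6
  ((σ[g>=7](T) ∪ π[c,g](ρ[g/f](ρ[c/d](U)))) ⋈[c=b] S) → 2

== RESULT ==
c | g | b | w | a
1 | 5 | 1 | p | 8
8 | 1 | 8 | t | 6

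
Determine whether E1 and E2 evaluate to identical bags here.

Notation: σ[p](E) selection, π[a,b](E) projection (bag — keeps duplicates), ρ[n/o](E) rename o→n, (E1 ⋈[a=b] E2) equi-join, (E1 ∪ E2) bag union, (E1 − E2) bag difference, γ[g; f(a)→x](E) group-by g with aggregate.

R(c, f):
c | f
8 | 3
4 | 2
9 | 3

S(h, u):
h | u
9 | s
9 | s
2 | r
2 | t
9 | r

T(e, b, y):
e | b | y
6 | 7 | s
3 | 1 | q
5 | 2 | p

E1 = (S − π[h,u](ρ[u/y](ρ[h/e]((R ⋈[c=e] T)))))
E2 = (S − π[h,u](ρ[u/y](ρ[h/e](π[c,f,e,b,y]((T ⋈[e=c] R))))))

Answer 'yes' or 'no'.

E1 stepwise |·|:
  S → 5
  R → 3
  T → 3
  (R ⋈[c=e] T) → 0
  ρ[h/e]((R ⋈[c=e] T)) → 0
  ρ[u/y](ρ[h/e]((R ⋈[c=e] T))) → 0
  π[h,u](ρ[u/y](ρ[h/e]((R ⋈[c=e] T)))) → 0
  (S − π[h,u](ρ[u/y](ρ[h/e]((R ⋈[c=e] T))))) → 5
E2 stepwise |·|:
  S → 5
  T → 3
  R → 3
  (T ⋈[e=c] R) → 0
  π[c,f,e,b,y]((T ⋈[e=c] R)) → 0
  ρ[h/e](π[c,f,e,b,y]((T ⋈[e=c] R))) → 0
  ρ[u/y](ρ[h/e](π[c,f,e,b,y]((T ⋈[e=c] R)))) → 0
  π[h,u](ρ[u/y](ρ[h/e](π[c,f,e,b,y]((T ⋈[e=c] R))))) → 0
  (S − π[h,u](ρ[u/y](ρ[h/e](π[c,f,e,b,y]((T ⋈[e=c] R)))))) → 5

E1 and E2 produce the same multiset:
h | u
2 | r
2 | t
9 | r
9 | s
9 | s

yes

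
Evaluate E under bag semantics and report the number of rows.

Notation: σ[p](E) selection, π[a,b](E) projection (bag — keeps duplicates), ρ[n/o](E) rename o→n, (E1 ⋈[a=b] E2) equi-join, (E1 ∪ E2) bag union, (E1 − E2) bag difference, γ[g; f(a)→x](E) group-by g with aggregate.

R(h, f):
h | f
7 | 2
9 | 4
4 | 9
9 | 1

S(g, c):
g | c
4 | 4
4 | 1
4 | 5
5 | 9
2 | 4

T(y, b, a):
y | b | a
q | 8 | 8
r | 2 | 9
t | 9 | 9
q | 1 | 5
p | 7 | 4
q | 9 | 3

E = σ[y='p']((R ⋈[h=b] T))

Subexpression sizes:
  R → 4
  T → 6
  (R ⋈[h=b] T) → 5
  σ[y='p']((R ⋈[h=b] T)) → 1

|E| = 1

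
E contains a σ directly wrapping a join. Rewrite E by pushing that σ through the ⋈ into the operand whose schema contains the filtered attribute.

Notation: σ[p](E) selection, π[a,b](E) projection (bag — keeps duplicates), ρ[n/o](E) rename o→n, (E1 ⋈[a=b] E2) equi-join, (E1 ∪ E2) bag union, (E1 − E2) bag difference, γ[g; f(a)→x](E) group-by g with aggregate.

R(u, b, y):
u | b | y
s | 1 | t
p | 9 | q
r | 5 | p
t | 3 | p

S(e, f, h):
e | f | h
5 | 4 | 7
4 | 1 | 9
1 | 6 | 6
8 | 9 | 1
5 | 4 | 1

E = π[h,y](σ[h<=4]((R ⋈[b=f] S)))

σ filters on h, owned by the right side.
E' = π[h,y]((R ⋈[b=f] σ[h<=4](S)))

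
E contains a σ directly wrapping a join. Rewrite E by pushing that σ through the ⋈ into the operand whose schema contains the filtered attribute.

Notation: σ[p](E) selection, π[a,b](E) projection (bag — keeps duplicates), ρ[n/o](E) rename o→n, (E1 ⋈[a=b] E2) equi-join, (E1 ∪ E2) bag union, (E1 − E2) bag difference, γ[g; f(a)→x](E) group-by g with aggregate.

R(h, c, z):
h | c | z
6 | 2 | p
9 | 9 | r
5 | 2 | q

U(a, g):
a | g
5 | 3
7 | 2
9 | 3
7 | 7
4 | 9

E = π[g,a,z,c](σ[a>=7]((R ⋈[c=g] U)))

σ filters on a, owned by the right side.
E' = π[g,a,z,c]((R ⋈[c=g] σ[a>=7](U)))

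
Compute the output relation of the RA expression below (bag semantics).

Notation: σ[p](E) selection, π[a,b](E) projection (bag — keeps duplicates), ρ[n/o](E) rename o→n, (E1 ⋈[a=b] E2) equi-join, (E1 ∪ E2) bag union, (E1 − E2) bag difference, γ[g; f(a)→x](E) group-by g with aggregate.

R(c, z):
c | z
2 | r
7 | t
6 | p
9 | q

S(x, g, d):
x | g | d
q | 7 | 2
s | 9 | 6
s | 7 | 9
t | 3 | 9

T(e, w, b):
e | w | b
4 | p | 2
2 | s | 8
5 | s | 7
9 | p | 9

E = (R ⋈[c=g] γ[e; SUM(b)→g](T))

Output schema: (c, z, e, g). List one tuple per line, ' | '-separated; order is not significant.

Subexpression sizes:
  R → 4
  T → 4
  γ[e; SUM(b)→g](T) → 4
  (R ⋈[c=g] γ[e; SUM(b)→g](T)) → 3

== RESULT ==
c | z | e | g
2 | r | 4 | 2
7 | t | 5 | 7
9 | q | 9 | 9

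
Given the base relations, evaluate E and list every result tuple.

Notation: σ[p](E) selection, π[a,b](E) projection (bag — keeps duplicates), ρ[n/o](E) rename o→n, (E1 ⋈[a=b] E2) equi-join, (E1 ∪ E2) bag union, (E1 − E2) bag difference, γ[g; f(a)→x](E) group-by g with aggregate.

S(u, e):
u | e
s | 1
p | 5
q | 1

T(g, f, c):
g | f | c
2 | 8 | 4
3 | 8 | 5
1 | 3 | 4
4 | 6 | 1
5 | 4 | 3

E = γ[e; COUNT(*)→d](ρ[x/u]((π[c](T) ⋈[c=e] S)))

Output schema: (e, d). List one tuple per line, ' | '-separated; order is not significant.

Subexpression sizes:
  T → 5
  π[c](T) → 5
  S → 3
  (π[c](T) ⋈[c=e] S) → 3
  ρ[x/u]((π[c](T) ⋈[c=e] S)) → 3
  γ[e; COUNT(*)→d](ρ[x/u]((π[c](T) ⋈[c=e] S))) → 2

== RESULT ==
e | d
1 | 2
5 | 1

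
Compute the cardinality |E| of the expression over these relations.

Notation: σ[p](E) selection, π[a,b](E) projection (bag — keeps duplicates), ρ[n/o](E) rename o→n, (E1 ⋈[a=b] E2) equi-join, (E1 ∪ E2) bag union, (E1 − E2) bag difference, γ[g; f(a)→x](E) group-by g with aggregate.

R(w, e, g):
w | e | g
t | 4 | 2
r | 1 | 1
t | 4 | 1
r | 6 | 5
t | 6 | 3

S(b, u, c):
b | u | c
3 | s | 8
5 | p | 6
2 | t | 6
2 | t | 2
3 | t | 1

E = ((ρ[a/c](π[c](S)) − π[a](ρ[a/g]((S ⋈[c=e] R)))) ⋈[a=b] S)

Per-node cardinality:
  S → 5
  π[c](S) → 5
  ρ[a/c](π[c](S)) → 5
  S → 5
  R → 5
  (S ⋈[c=e] R) → 5
  ρ[a/g]((S ⋈[c=e] R)) → 5
  π[a](ρ[a/g]((S ⋈[c=e] R))) → 5
  (ρ[a/c](π[c](S)) − π[a](ρ[a/g]((S ⋈[c=e] R)))) → 4
  S → 5
  ((ρ[a/c](π[c](S)) − π[a](ρ[a/g]((S ⋈[c=e] R)))) ⋈[a=b] S) → 2

|E| = 2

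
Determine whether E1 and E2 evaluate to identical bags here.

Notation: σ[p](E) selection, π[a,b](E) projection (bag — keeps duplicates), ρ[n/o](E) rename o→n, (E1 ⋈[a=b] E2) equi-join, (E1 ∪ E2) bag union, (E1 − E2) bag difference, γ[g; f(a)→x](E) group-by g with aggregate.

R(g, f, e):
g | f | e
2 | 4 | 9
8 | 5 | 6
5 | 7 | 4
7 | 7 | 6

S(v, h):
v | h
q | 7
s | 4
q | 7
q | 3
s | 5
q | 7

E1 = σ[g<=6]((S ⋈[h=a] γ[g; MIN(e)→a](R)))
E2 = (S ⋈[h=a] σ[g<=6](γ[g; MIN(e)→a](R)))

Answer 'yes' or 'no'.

E1 stepwise |·|:
  S → 6
  R → 4
  γ[g; MIN(e)→a](R) → 4
  (S ⋈[h=a] γ[g; MIN(e)→a](R)) → 1
  σ[g<=6]((S ⋈[h=a] γ[g; MIN(e)→a](R))) → 1
E2 stepwise |·|:
  S → 6
  R → 4
  γ[g; MIN(e)→a](R) → 4
  σ[g<=6](γ[g; MIN(e)→a](R)) → 2
  (S ⋈[h=a] σ[g<=6](γ[g; MIN(e)→a](R))) → 1

E1 and E2 produce the same multiset:
v | h | g | a
s | 4 | 5 | 4

yes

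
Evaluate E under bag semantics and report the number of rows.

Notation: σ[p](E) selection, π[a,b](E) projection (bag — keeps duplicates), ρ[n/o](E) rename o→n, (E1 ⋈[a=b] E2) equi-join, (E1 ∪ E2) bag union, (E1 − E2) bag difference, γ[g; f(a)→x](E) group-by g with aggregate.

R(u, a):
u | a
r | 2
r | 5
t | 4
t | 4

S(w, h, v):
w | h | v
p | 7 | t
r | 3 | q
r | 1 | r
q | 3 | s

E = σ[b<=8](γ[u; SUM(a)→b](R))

Subexpression sizes:
  R → 4
  γ[u; SUM(a)→b](R) → 2
  σ[b<=8](γ[u; SUM(a)→b](R)) → 2

|E| = 2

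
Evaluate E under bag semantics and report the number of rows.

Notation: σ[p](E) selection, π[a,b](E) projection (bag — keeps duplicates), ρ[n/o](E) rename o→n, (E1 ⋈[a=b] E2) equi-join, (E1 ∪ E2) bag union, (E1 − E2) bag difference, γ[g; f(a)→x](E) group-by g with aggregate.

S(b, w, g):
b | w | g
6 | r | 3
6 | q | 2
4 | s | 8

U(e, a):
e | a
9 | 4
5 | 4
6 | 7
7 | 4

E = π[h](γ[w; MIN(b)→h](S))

Subexpression sizes:
  S → 3
  γ[w; MIN(b)→h](S) → 3
  π[h](γ[w; MIN(b)→h](S)) → 3

|E| = 3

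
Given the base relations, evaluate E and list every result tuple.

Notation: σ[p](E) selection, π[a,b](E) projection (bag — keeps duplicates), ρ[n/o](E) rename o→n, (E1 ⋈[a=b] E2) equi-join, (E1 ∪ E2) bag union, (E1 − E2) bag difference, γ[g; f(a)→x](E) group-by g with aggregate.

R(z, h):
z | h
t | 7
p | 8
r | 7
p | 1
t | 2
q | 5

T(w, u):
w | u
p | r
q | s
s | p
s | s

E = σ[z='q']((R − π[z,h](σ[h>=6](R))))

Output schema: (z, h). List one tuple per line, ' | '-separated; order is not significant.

Stepwise |·|:
  R → 6
  R → 6
  σ[h>=6](R) → 3
  π[z,h](σ[h>=6](R)) → 3
  (R − π[z,h](σ[h>=6](R))) → 3
  σ[z='q']((R − π[z,h](σ[h>=6](R)))) → 1

== RESULT ==
z | h
q | 5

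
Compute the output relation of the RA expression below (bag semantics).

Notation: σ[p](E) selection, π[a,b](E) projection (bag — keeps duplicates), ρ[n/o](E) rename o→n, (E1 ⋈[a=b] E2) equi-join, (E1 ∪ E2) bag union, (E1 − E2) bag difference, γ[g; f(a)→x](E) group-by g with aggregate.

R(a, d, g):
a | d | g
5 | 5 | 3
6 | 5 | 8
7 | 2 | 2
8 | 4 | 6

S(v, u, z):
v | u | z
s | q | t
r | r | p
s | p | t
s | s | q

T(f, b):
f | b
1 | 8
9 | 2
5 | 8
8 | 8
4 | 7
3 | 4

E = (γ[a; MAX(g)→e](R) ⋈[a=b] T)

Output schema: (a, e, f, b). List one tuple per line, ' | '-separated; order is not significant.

Subexpression sizes:
  R → 4
  γ[a; MAX(g)→e](R) → 4
  T → 6
  (γ[a; MAX(g)→e](R) ⋈[a=b] T) → 4

== RESULT ==
a | e | f | b
7 | 2 | 4 | 7
8 | 6 | 1 | 8
8 | 6 | 5 | 8
8 | 6 | 8 | 8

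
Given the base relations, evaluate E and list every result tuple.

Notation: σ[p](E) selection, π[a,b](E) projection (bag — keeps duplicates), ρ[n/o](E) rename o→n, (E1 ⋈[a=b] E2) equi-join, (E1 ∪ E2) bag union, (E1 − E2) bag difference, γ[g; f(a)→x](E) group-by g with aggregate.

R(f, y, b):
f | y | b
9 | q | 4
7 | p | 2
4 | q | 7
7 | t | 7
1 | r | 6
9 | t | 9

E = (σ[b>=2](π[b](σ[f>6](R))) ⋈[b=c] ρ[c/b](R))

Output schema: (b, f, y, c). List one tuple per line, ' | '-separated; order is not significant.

Row counts bottom-up:
  R → 6
  σ[f>6](R) → 4
  π[b](σ[f>6](R)) → 4
  σ[b>=2](π[b](σ[f>6](R))) → 4
  R → 6
  ρ[c/b](R) → 6
  (σ[b>=2](π[b](σ[f>6](R))) ⋈[b=c] ρ[c/b](R)) → 5

== RESULT ==
b | f | y | c
2 | 7 | p | 2
4 | 9 | q | 4
7 | 4 | q | 7
7 | 7 | t | 7
9 | 9 | t | 9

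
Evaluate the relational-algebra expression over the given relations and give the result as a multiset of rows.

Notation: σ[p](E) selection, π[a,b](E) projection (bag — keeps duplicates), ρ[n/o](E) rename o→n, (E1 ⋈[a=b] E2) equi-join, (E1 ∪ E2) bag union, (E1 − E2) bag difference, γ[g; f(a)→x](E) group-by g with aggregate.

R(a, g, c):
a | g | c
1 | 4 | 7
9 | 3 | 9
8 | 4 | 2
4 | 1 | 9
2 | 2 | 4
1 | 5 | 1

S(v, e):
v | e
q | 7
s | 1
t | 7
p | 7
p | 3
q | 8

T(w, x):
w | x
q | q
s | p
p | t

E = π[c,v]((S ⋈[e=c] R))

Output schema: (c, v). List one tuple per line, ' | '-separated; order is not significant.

Subexpression sizes:
  S → 6
  R → 6
  (S ⋈[e=c] R) → 4
  π[c,v]((S ⋈[e=c] R)) → 4

== RESULT ==
c | v
1 | s
7 | p
7 | q
7 | t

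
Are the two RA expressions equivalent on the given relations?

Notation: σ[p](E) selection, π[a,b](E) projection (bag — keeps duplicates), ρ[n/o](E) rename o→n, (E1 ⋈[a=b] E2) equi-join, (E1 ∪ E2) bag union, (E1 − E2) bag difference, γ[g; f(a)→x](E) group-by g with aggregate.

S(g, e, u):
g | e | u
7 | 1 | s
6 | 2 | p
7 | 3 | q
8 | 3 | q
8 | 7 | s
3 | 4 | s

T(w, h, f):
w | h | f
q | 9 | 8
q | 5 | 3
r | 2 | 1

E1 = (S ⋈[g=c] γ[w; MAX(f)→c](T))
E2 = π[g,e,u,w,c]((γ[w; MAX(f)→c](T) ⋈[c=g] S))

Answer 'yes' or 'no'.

E1 subexpression sizes:
  S → 6
  T → 3
  γ[w; MAX(f)→c](T) → 2
  (S ⋈[g=c] γ[w; MAX(f)→c](T)) → 2
E2 subexpression sizes:
  T → 3
  γ[w; MAX(f)→c](T) → 2
  S → 6
  (γ[w; MAX(f)→c](T) ⋈[c=g] S) → 2
  π[g,e,u,w,c]((γ[w; MAX(f)→c](T) ⋈[c=g] S)) → 2

E1 and E2 produce the same multiset:
g | e | u | w | c
8 | 3 | q | q | 8
8 | 7 | s | q | 8

yes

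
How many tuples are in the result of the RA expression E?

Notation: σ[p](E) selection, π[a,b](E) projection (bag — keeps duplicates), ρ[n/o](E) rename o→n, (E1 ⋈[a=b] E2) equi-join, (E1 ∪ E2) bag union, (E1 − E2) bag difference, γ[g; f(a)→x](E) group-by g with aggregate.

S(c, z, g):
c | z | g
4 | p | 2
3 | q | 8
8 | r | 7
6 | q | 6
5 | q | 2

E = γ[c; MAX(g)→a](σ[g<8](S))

Stepwise |·|:
  S → 5
  σ[g<8](S) → 4
  γ[c; MAX(g)→a](σ[g<8](S)) → 4

|E| = 4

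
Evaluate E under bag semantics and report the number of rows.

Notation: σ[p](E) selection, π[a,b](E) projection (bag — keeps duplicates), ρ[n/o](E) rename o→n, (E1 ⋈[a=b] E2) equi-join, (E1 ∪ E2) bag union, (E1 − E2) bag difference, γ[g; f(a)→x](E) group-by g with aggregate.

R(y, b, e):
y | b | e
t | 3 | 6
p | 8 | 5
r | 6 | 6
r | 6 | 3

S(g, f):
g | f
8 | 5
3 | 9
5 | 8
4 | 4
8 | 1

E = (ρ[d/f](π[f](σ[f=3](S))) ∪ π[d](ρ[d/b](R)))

Subexpression sizes:
  S → 5
  σ[f=3](S) → 0
  π[f](σ[f=3](S)) → 0
  ρ[d/f](π[f](σ[f=3](S))) → 0
  R → 4
  ρ[d/b](R) → 4
  π[d](ρ[d/b](R)) → 4
  (ρ[d/f](π[f](σ[f=3](S))) ∪ π[d](ρ[d/b](R))) → 4

|E| = 4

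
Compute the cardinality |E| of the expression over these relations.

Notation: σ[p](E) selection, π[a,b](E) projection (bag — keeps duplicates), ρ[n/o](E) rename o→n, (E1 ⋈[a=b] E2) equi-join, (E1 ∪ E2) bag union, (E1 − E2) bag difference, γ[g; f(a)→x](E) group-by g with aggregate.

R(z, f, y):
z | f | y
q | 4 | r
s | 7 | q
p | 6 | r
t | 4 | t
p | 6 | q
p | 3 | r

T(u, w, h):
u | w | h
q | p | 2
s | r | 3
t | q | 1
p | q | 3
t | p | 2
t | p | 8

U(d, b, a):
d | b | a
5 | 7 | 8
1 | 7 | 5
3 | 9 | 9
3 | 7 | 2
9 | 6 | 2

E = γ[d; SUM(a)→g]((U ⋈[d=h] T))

Subexpression sizes:
  U → 5
  T → 6
  (U ⋈[d=h] T) → 5
  γ[d; SUM(a)→g]((U ⋈[d=h] T)) → 2

|E| = 2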